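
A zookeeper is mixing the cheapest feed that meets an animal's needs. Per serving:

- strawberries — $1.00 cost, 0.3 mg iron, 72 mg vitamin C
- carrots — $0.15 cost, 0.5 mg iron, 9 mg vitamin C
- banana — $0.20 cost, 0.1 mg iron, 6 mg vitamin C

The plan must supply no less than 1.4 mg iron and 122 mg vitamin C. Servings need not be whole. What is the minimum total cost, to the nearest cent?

The cheapest plan sits at a corner of the feasible region — with two constraints it uses at most two foods.
strawberries only: max(1.4/0.3, 122/72) = 4.667 servings → $4.67.
carrots only: max(1.4/0.5, 122/9) = 13.56 servings → $2.03.
banana only: max(1.4/0.1, 122/6) = 20.33 servings → $4.07.
strawberries + carrots with both tight: 1.453 servings and 1.928 servings → $1.74.
strawberries + banana with both tight: 0.7037 servings and 11.89 servings → $3.08.
carrots + banana: the both-tight solution has a negative serving — not a feasible corner.
Cheapest feasible corner: $1.74.

$1.74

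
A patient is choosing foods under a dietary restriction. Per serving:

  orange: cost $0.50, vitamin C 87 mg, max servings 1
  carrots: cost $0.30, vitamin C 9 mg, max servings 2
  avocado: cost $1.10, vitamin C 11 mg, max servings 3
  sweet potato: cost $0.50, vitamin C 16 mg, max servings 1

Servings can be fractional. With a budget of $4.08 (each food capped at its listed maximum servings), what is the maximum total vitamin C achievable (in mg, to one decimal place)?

145.8 mg

Vitamin C per dollar: orange 174, sweet potato 32, carrots 30, avocado 10.
Take 1 serving of orange: spends $0.50, +87.0 mg vitamin C (running total 87.0 mg).
Take 1 serving of sweet potato: spends $0.50, +16.0 mg vitamin C (running total 103.0 mg).
Take 2 servings of carrots: spends $0.60, +18.0 mg vitamin C (running total 121.0 mg).
Take 2.255 servings of avocado: spends $2.48, +24.8 mg vitamin C (running total 145.8 mg).
Filling greedily by vitamin C-per-dollar is optimal for one linear limit, giving 145.8 mg.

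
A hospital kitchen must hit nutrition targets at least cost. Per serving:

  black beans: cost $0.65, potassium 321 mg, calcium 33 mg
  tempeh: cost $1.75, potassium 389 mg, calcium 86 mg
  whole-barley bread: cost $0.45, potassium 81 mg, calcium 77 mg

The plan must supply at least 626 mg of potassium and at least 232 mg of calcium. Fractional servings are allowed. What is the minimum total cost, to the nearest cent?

The cheapest plan sits at a corner of the feasible region — with two constraints it uses at most two foods.
black beans only: max(626/321, 232/33) = 7.03 servings → $4.57.
tempeh only: max(626/389, 232/86) = 2.698 servings → $4.72.
whole-barley bread only: max(626/81, 232/77) = 7.728 servings → $3.48.
black beans + tempeh with both targets exact would need a negative amount; discard.
black beans + whole-barley bread with both tight: 1.334 servings and 2.441 servings → $1.97.
tempeh + whole-barley bread with both tight: 1.279 servings and 1.584 servings → $2.95.
The minimum over all feasible corners is $1.97.

$1.97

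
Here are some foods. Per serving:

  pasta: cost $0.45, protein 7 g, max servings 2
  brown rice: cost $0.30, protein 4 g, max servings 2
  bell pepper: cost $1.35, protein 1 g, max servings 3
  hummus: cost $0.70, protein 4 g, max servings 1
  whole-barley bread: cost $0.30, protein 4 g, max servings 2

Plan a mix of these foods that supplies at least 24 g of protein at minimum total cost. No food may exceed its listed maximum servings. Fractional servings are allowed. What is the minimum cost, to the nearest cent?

$1.65

Cost per g of protein: pasta $0.0643, brown rice $0.0750, whole-barley bread $0.0750, hummus $0.1750, bell pepper $1.3500.
Take 2 servings of pasta: +14.0 g protein for $0.90 (total $0.90, still need 10.0 g).
Take 2 servings of brown rice: +8.0 g protein for $0.60 (total $1.50, still need 2.0 g).
Take 0.5 servings of whole-barley bread: +2.0 g protein for $0.15 (total $1.65, still need 0.0 g).
Greedy by cheapest-per-g is optimal for a single linear constraint, so the minimum cost is $1.65.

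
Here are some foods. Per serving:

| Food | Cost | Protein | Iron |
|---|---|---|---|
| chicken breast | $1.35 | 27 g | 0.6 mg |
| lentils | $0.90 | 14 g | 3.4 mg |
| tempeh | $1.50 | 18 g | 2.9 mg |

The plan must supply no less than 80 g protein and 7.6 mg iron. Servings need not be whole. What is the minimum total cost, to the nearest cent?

Minimising a linear cost over {protein ≥ 80, iron ≥ 7.6, servings ≥ 0} — the optimum is at a vertex, using one or two foods.
chicken breast only: max(80/27, 7.6/0.6) = 12.67 servings → $17.10.
lentils only: max(80/14, 7.6/3.4) = 5.714 servings → $5.14.
tempeh only: max(80/18, 7.6/2.9) = 4.444 servings → $6.67.
chicken breast + lentils with both tight: 1.986 servings and 1.885 servings → $4.38.
chicken breast + tempeh with both tight: 1.41 servings and 2.329 servings → $5.40.
lentils + tempeh with both targets exact would need a negative amount; discard.
The minimum over all feasible corners is $4.38.

$4.38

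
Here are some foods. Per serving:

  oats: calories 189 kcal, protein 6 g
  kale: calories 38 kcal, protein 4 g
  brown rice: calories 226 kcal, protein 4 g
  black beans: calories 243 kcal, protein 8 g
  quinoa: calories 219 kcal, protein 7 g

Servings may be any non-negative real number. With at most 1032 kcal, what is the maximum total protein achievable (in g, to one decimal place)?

108.6 g

Protein per kcal: kale 0.1053, black beans 0.03292, quinoa 0.03196, oats 0.03175, brown rice 0.0177.
With no serving limits, spend the whole calories allowance on kale: 1032 kcal / 38 kcal × 4 g = 108.6 g.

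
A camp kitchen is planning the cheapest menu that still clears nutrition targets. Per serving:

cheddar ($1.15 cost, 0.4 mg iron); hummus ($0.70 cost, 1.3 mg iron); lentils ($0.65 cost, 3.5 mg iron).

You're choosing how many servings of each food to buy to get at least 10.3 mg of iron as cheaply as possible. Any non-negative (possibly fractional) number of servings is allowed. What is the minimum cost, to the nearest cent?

Cost per mg of iron: lentils $0.1857, hummus $0.5385, cheddar $2.8750.
With no serving limits, use only lentils: 10.3 mg / 3.5 mg = 2.943 servings × $0.65 = $1.91.

$1.91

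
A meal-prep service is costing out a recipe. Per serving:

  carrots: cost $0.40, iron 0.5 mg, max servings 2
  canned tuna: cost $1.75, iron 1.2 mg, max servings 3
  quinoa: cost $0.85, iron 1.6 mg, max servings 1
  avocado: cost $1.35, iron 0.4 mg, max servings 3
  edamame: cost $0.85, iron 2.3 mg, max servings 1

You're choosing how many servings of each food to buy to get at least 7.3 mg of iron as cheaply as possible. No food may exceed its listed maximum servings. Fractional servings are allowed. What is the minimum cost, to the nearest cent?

Cost per mg of iron: edamame $0.3696, quinoa $0.5312, carrots $0.8000, canned tuna $1.4583, avocado $3.3750.
Take 1 serving of edamame: +2.3 mg iron for $0.85 (total $0.85, still need 5.0 mg).
Take 1 serving of quinoa: +1.6 mg iron for $0.85 (total $1.70, still need 3.4 mg).
Take 2 servings of carrots: +1.0 mg iron for $0.80 (total $2.50, still need 2.4 mg).
Take 2 servings of canned tuna: +2.4 mg iron for $3.50 (total $6.00, still need 0.0 mg).
Greedy by cheapest-per-mg is optimal for a single linear constraint, so the minimum cost is $6.00.

$6.00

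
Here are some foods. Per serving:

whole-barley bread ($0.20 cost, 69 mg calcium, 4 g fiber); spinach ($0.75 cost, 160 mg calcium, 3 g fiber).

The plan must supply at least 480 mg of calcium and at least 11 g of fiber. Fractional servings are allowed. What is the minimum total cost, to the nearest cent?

Minimising a linear cost over {calcium ≥ 480, fiber ≥ 11, servings ≥ 0} — the optimum is at a vertex, using one or two foods.
whole-barley bread only: max(480/69, 11/4) = 6.957 servings → $1.39.
spinach only: max(480/160, 11/3) = 3.667 servings → $2.75.
whole-barley bread + spinach with both tight: 0.739 servings and 2.681 servings → $2.16.
So the least-cost plan costs $1.39.

$1.39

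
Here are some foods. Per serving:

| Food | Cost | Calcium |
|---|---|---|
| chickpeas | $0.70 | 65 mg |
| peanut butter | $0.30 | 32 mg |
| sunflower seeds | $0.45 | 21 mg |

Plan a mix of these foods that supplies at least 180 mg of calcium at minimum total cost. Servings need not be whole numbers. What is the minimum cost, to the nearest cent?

Cost per mg of calcium: peanut butter $0.0094, chickpeas $0.0108, sunflower seeds $0.0214.
With no serving limits, use only peanut butter: 180 mg / 32 mg = 5.625 servings × $0.30 = $1.69.

$1.69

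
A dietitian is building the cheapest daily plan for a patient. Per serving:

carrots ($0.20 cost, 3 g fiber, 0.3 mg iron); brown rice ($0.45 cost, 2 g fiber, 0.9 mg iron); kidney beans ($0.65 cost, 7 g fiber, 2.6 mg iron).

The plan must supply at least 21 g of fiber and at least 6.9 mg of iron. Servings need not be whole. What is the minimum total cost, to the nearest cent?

$1.86

carrots only: max(21/3, 6.9/0.3) = 23 servings → $4.60.
brown rice only: max(21/2, 6.9/0.9) = 10.5 servings → $4.72.
kidney beans only: max(21/7, 6.9/2.6) = 3 servings → $1.95.
carrots + brown rice with both tight: 2.429 servings and 6.857 servings → $3.57.
carrots + kidney beans with both tight: 1.105 servings and 2.526 servings → $1.86.
brown rice + kidney beans: intersection lies outside the first quadrant.
The minimum over all feasible corners is $1.86.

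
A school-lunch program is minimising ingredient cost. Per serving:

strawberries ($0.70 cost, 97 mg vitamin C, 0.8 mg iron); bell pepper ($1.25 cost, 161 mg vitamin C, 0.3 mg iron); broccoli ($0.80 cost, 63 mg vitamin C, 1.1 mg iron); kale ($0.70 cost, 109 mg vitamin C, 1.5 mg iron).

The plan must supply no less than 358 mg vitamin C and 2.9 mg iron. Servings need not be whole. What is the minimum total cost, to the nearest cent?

$2.30

strawberries only: max(358/97, 2.9/0.8) = 3.691 servings → $2.58.
bell pepper only: max(358/161, 2.9/0.3) = 9.667 servings → $12.08.
broccoli only: max(358/63, 2.9/1.1) = 5.683 servings → $4.55.
kale only: max(358/109, 2.9/1.5) = 3.284 servings → $2.30.
strawberries + bell pepper with both tight: 3.606 servings and 0.05115 servings → $2.59.
strawberries + broccoli: the both-tight solution has a negative serving — not a feasible corner.
strawberries + kale with both targets exact would need a negative amount; discard.
bell pepper + broccoli with both tight: 1.334 servings and 2.272 servings → $3.49.
bell pepper + kale with both tight: 1.058 servings and 1.722 servings → $2.53.
broccoli + kale: the both-tight solution has a negative serving — not a feasible corner.
Cheapest feasible corner: $2.30.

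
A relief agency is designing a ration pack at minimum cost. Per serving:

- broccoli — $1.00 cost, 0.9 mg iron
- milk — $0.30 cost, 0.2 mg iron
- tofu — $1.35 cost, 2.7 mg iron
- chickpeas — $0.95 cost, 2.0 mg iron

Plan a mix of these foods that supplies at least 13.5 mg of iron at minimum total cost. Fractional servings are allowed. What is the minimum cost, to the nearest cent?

$6.41

Cost per mg of iron: chickpeas $0.4750, tofu $0.5000, broccoli $1.1111, milk $1.5000.
With no serving limits, use only chickpeas: 13.5 mg / 2.0 mg = 6.75 servings × $0.95 = $6.41.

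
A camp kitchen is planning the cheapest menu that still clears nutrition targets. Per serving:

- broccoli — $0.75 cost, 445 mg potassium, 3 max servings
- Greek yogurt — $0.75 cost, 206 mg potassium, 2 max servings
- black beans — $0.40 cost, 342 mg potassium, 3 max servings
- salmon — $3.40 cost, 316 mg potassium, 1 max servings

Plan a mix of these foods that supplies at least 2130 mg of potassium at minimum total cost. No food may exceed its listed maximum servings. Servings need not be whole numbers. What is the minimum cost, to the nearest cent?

Cost per mg of potassium: black beans $0.0012, broccoli $0.0017, Greek yogurt $0.0036, salmon $0.0108.
Take 3 servings of black beans: +1026.0 mg potassium for $1.20 (total $1.20, still need 1104.0 mg).
Take 2.481 servings of broccoli: +1104.0 mg potassium for $1.86 (total $3.06, still need 0.0 mg).
Filling from the cheapest source first is optimal under one linear minimum: $3.06.

$3.06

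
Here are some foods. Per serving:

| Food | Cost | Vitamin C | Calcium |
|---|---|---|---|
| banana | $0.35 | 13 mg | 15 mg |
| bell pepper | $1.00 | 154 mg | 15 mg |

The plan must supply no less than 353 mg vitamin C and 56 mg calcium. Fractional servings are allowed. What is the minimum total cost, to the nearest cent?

$2.71

At the optimum either one food covers both requirements or two foods hit both targets exactly; no other combination can be cheaper.
banana only: max(353/13, 56/15) = 27.15 servings → $9.50.
bell pepper only: max(353/154, 56/15) = 3.733 servings → $3.73.
banana + bell pepper with both tight: 1.574 servings and 2.159 servings → $2.71.
The minimum over all feasible corners is $2.71.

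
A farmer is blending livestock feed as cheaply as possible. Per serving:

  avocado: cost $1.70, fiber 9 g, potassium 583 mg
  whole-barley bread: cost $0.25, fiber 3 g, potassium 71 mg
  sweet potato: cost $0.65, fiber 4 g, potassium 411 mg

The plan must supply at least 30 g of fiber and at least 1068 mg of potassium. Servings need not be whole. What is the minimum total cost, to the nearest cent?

For a min-cost LP with two ≥-constraints, a basic feasible solution has at most two positive variables.
avocado only: max(30/9, 1068/583) = 3.333 servings → $5.67.
whole-barley bread only: max(30/3, 1068/71) = 15.04 servings → $3.76.
sweet potato only: max(30/4, 1068/411) = 7.5 servings → $4.88.
avocado + whole-barley bread with both tight: 0.9676 servings and 7.097 servings → $3.42.
avocado + sweet potato: intersection lies outside the first quadrant.
whole-barley bread + sweet potato with both tight: 8.491 servings and 1.132 servings → $2.86.
Cheapest feasible corner: $2.86.

$2.86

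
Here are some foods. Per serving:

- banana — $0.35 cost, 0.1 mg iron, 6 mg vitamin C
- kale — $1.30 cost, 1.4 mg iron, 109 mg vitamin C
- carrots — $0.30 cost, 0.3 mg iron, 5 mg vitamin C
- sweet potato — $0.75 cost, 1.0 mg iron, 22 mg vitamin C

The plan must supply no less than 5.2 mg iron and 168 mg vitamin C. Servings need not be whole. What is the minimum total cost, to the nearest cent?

A basic optimal solution has at most two foods positive. Try each food alone and each pair with both targets met exactly.
banana only: max(5.2/0.1, 168/6) = 52 servings → $18.20.
kale only: max(5.2/1.4, 168/109) = 3.714 servings → $4.83.
carrots only: max(5.2/0.3, 168/5) = 33.6 servings → $10.08.
sweet potato only: max(5.2/1.0, 168/22) = 7.636 servings → $5.73.
banana + kale with both targets exact would need a negative amount; discard.
banana + carrots with both tight: 18.77 servings and 11.08 servings → $9.89.
banana + sweet potato with both tight: 14.11 servings and 3.789 servings → $7.78.
kale + carrots with both tight: 0.9494 servings and 12.9 servings → $5.11.
kale + sweet potato with both tight: 0.6854 servings and 4.24 servings → $4.07.
carrots + sweet potato: the both-tight solution has a negative serving — not a feasible corner.
The minimum over all feasible corners is $4.07.

$4.07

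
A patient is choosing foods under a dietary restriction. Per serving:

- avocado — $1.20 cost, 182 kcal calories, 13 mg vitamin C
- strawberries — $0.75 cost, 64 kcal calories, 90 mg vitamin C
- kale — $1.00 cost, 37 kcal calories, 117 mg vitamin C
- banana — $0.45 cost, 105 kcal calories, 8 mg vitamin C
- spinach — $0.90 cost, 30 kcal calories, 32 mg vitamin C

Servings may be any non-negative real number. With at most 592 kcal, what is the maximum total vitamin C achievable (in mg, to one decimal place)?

1872.0 mg

Vitamin C per kcal: kale 3.162, strawberries 1.406, spinach 1.067, banana 0.07619, avocado 0.07143.
With no serving limits, spend the whole calories allowance on kale: 592 kcal / 37 kcal × 117 mg = 1872.0 mg.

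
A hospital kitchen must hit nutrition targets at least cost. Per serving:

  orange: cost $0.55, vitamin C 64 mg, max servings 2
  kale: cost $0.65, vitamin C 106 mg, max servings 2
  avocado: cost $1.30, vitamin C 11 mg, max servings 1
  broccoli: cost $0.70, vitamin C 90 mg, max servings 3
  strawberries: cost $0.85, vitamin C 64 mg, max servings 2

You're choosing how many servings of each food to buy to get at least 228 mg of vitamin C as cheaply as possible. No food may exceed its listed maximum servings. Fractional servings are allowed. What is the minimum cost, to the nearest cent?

$1.42

Cost per mg of vitamin C: kale $0.0061, broccoli $0.0078, orange $0.0086, strawberries $0.0133, avocado $0.1182.
Take 2 servings of kale: +212.0 mg vitamin C for $1.30 (total $1.30, still need 16.0 mg).
Take 0.1778 servings of broccoli: +16.0 mg vitamin C for $0.12 (total $1.42, still need 0.0 mg).
Filling from the cheapest source first is optimal under one linear minimum: $1.42.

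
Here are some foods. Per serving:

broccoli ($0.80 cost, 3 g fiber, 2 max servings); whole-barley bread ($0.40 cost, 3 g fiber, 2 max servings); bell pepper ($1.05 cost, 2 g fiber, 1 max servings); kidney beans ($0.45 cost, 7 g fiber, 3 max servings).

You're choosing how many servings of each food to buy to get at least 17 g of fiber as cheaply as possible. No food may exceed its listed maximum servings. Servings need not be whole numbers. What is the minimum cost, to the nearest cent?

Cost per g of fiber: kidney beans $0.0643, whole-barley bread $0.1333, broccoli $0.2667, bell pepper $0.5250.
Take 2.429 servings of kidney beans: +17.0 g fiber for $1.09 (total $1.09, still need 0.0 g).
Greedy by cheapest-per-g is optimal for a single linear constraint, so the minimum cost is $1.09.

$1.09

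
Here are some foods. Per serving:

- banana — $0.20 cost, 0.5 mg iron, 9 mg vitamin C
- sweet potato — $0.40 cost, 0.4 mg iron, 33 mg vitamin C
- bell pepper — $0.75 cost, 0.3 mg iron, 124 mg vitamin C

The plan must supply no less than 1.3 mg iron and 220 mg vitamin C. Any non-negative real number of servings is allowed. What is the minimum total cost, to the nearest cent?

$1.56

With two linear requirements the optimum uses one or two foods; enumerate the corners.
banana only: max(1.3/0.5, 220/9) = 24.44 servings → $4.89.
sweet potato only: max(1.3/0.4, 220/33) = 6.667 servings → $2.67.
bell pepper only: max(1.3/0.3, 220/124) = 4.333 servings → $3.25.
banana + sweet potato with both targets exact would need a negative amount; discard.
banana + bell pepper with both tight: 1.605 servings and 1.658 servings → $1.56.
sweet potato + bell pepper with both tight: 2.398 servings and 1.136 servings → $1.81.
So the least-cost plan costs $1.56.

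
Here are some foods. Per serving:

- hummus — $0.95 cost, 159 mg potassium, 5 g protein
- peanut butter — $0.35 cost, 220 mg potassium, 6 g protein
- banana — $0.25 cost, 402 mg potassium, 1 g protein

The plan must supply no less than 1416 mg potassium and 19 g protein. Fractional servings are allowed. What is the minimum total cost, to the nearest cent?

At the optimum either one food covers both requirements or two foods hit both targets exactly; no other combination can be cheaper.
hummus only: max(1416/159, 19/5) = 8.906 servings → $8.46.
peanut butter only: max(1416/220, 19/6) = 6.436 servings → $2.25.
banana only: max(1416/402, 19/1) = 19 servings → $4.75.
hummus + peanut butter: the both-tight solution has a negative serving — not a feasible corner.
hummus + banana with both tight: 3.361 servings and 2.193 servings → $3.74.
peanut butter + banana with both tight: 2.839 servings and 1.969 servings → $1.49.
So the least-cost plan costs $1.49.

$1.49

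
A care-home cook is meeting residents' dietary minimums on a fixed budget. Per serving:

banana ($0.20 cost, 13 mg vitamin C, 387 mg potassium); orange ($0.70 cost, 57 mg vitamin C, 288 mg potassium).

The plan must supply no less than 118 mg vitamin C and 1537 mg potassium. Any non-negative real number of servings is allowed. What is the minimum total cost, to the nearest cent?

$1.57

Check every corner: each single food scaled to meet both minima, and each pair solved so both constraints bind.
banana only: max(118/13, 1537/387) = 9.077 servings → $1.82.
orange only: max(118/57, 1537/288) = 5.337 servings → $3.74.
banana + orange with both tight: 2.928 servings and 1.402 servings → $1.57.
The minimum over all feasible corners is $1.57.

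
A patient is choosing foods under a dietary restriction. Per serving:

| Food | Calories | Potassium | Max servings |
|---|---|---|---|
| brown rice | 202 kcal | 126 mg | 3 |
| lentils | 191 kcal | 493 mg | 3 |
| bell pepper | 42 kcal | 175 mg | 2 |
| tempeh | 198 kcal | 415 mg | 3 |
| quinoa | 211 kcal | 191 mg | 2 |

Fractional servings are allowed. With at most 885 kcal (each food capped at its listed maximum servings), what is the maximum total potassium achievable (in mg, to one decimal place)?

2306.9 mg

Potassium per kcal: bell pepper 4.167, lentils 2.581, tempeh 2.096, quinoa 0.9052, brown rice 0.6238.
Take 2 servings of bell pepper: uses 84 kcal, +350.0 mg potassium (running total 350.0 mg).
Take 3 servings of lentils: uses 573 kcal, +1479.0 mg potassium (running total 1829.0 mg).
Take 1.152 servings of tempeh: uses 228 kcal, +477.9 mg potassium (running total 2306.9 mg).
Greedy by best ratio exhausts the calories allowance optimally: 2306.9 mg.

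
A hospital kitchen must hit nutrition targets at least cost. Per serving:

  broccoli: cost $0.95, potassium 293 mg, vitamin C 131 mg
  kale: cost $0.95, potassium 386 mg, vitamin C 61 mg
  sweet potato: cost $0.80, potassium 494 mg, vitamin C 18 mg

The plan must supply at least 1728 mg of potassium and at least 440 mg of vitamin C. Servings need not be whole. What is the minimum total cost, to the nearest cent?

At the optimum either one food covers both requirements or two foods hit both targets exactly; no other combination can be cheaper.
broccoli only: max(1728/293, 440/131) = 5.898 servings → $5.60.
kale only: max(1728/386, 440/61) = 7.213 servings → $6.85.
sweet potato only: max(1728/494, 440/18) = 24.44 servings → $19.56.
broccoli + kale with both tight: 1.971 servings and 2.981 servings → $4.70.
broccoli + sweet potato with both tight: 3.134 servings and 1.639 servings → $4.29.
kale + sweet potato: intersection lies outside the first quadrant.
So the least-cost plan costs $4.29.

$4.29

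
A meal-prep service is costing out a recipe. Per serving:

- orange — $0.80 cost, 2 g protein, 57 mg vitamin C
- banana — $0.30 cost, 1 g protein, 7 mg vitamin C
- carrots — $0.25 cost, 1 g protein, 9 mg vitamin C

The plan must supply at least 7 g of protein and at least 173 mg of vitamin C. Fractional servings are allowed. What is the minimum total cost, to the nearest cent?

At the optimum either one food covers both requirements or two foods hit both targets exactly; no other combination can be cheaper.
orange only: max(7/2, 173/57) = 3.5 servings → $2.80.
banana only: max(7/1, 173/7) = 24.71 servings → $7.41.
carrots only: max(7/1, 173/9) = 19.22 servings → $4.81.
orange + banana with both tight: 2.884 servings and 1.233 servings → $2.68.
orange + carrots with both tight: 2.821 servings and 1.359 servings → $2.60.
banana + carrots: intersection lies outside the first quadrant.
Cheapest feasible corner: $2.60.

$2.60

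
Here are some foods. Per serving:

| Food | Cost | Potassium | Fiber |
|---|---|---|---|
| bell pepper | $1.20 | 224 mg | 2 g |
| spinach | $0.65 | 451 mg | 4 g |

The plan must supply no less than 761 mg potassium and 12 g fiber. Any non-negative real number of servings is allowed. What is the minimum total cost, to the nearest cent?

$1.95

The cheapest plan sits at a corner of the feasible region — with two constraints it uses at most two foods.
bell pepper only: max(761/224, 12/2) = 6 servings → $7.20.
spinach only: max(761/451, 12/4) = 3 servings → $1.95.
bell pepper + spinach: intersection lies outside the first quadrant.
Cheapest feasible corner: $1.95.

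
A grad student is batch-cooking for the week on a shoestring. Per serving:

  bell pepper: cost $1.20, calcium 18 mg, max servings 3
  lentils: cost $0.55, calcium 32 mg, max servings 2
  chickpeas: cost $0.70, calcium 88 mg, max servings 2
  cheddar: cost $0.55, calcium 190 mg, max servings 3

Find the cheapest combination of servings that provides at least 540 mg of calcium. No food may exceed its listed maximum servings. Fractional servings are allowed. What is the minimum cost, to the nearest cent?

Cost per mg of calcium: cheddar $0.0029, chickpeas $0.0080, lentils $0.0172, bell pepper $0.0667.
Take 2.842 servings of cheddar: +540.0 mg calcium for $1.56 (total $1.56, still need 0.0 mg).
Filling from the cheapest source first is optimal under one linear minimum: $1.56.

$1.56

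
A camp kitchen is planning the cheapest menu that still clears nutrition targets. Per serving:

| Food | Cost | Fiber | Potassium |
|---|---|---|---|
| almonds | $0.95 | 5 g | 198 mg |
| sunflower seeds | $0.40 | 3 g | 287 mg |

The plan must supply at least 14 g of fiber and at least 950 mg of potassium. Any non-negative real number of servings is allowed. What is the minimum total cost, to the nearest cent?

This is a tiny linear program; its minimum lies at a vertex of the feasible set. List the vertices and price them.
almonds only: max(14/5, 950/198) = 4.798 servings → $4.56.
sunflower seeds only: max(14/3, 950/287) = 4.667 servings → $1.87.
almonds + sunflower seeds with both tight: 1.389 servings and 2.352 servings → $2.26.
The minimum over all feasible corners is $1.87.

$1.87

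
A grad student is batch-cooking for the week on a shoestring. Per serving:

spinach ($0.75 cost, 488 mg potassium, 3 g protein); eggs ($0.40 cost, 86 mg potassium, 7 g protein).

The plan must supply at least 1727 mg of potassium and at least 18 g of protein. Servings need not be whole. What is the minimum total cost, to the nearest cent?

$2.96

spinach only: max(1727/488, 18/3) = 6 servings → $4.50.
eggs only: max(1727/86, 18/7) = 20.08 servings → $8.03.
spinach + eggs with both tight: 3.338 servings and 1.141 servings → $2.96.
So the least-cost plan costs $2.96.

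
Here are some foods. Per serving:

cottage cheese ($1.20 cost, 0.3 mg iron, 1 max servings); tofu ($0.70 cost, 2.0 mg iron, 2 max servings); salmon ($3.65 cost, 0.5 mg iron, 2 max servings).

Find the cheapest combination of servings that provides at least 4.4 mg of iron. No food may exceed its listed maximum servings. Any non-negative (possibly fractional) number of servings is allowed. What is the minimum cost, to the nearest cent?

Cost per mg of iron: tofu $0.3500, cottage cheese $4.0000, salmon $7.3000.
Take 2 servings of tofu: +4.0 mg iron for $1.40 (total $1.40, still need 0.4 mg).
Take 1 serving of cottage cheese: +0.3 mg iron for $1.20 (total $2.60, still need 0.1 mg).
Take 0.2 servings of salmon: +0.1 mg iron for $0.73 (total $3.33, still need 0.0 mg).
Filling from the cheapest source first is optimal under one linear minimum: $3.33.

$3.33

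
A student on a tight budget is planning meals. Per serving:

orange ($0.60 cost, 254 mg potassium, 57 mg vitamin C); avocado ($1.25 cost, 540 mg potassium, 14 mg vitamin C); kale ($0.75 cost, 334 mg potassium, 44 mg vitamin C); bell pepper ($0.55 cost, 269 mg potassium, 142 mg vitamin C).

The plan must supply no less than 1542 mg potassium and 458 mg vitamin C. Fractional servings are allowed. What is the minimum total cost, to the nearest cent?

The cheapest plan sits at a corner of the feasible region — with two constraints it uses at most two foods.
orange only: max(1542/254, 458/57) = 8.035 servings → $4.82.
avocado only: max(1542/540, 458/14) = 32.71 servings → $40.89.
kale only: max(1542/334, 458/44) = 10.41 servings → $7.81.
bell pepper only: max(1542/269, 458/142) = 5.732 servings → $3.15.
orange + avocado: intersection lies outside the first quadrant.
orange + kale: intersection lies outside the first quadrant.
orange + bell pepper with both tight: 4.618 servings and 1.371 servings → $3.53.
avocado + kale: the both-tight solution has a negative serving — not a feasible corner.
avocado + bell pepper with both tight: 1.313 servings and 3.096 servings → $3.34.
kale + bell pepper with both tight: 2.691 servings and 2.392 servings → $3.33.
So the least-cost plan costs $3.15.

$3.15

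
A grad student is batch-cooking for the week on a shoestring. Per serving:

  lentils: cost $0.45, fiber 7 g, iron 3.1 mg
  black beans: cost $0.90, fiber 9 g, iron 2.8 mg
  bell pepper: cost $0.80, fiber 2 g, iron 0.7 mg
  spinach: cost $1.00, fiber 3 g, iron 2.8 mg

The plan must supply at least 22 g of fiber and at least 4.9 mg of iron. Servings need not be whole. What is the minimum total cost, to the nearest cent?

lentils only: max(22/7, 4.9/3.1) = 3.143 servings → $1.41.
black beans only: max(22/9, 4.9/2.8) = 2.444 servings → $2.20.
bell pepper only: max(22/2, 4.9/0.7) = 11 servings → $8.80.
spinach only: max(22/3, 4.9/2.8) = 7.333 servings → $7.33.
lentils + black beans: intersection lies outside the first quadrant.
lentils + bell pepper: intersection lies outside the first quadrant.
lentils + spinach: the both-tight solution has a negative serving — not a feasible corner.
black beans + bell pepper: the both-tight solution has a negative serving — not a feasible corner.
black beans + spinach: intersection lies outside the first quadrant.
bell pepper + spinach: the both-tight solution has a negative serving — not a feasible corner.
Cheapest feasible corner: $1.41.

$1.41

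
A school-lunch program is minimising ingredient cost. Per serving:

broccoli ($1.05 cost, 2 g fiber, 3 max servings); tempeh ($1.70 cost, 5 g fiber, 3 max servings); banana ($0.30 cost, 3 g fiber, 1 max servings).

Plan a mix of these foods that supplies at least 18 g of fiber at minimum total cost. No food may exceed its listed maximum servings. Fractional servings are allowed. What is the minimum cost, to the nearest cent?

$5.40

Cost per g of fiber: banana $0.1000, tempeh $0.3400, broccoli $0.5250.
Take 1 serving of banana: +3.0 g fiber for $0.30 (total $0.30, still need 15.0 g).
Take 3 servings of tempeh: +15.0 g fiber for $5.10 (total $5.40, still need 0.0 g).
Greedy by cheapest-per-g is optimal for a single linear constraint, so the minimum cost is $5.40.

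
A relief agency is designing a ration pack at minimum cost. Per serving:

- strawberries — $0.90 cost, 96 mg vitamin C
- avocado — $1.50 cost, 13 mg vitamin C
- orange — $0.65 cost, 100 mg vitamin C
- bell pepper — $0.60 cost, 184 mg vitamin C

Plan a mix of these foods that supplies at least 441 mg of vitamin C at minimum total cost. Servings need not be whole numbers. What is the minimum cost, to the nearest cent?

Cost per mg of vitamin C: bell pepper $0.0033, orange $0.0065, strawberries $0.0094, avocado $0.1154.
With no serving limits, use only bell pepper: 441 mg / 184 mg = 2.397 servings × $0.60 = $1.44.

$1.44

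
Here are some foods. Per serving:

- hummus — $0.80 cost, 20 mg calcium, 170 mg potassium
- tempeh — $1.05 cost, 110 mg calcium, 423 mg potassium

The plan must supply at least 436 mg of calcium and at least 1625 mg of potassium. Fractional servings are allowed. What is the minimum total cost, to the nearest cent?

Minimising a linear cost over {calcium ≥ 436, potassium ≥ 1625, servings ≥ 0} — the optimum is at a vertex, using one or two foods.
hummus only: max(436/20, 1625/170) = 21.8 servings → $17.44.
tempeh only: max(436/110, 1625/423) = 3.964 servings → $4.16.
hummus + tempeh with both targets exact would need a negative amount; discard.
So the least-cost plan costs $4.16.

$4.16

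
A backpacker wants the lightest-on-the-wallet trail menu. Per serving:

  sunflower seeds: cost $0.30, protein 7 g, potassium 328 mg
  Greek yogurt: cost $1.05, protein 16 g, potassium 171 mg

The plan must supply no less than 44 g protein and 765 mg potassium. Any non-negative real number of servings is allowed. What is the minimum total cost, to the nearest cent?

$1.89

With two linear requirements the optimum uses one or two foods; enumerate the corners.
sunflower seeds only: max(44/7, 765/328) = 6.286 servings → $1.89.
Greek yogurt only: max(44/16, 765/171) = 4.474 servings → $4.70.
sunflower seeds + Greek yogurt with both tight: 1.164 servings and 2.241 servings → $2.70.
The minimum over all feasible corners is $1.89.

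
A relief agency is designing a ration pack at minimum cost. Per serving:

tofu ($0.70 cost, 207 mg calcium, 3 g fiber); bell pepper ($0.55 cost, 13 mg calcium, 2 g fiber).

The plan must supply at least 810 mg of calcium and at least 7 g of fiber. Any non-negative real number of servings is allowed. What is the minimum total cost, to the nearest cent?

$2.74

This is a tiny linear program; its minimum lies at a vertex of the feasible set. List the vertices and price them.
tofu only: max(810/207, 7/3) = 3.913 servings → $2.74.
bell pepper only: max(810/13, 7/2) = 62.31 servings → $34.27.
tofu + bell pepper: intersection lies outside the first quadrant.
The minimum over all feasible corners is $2.74.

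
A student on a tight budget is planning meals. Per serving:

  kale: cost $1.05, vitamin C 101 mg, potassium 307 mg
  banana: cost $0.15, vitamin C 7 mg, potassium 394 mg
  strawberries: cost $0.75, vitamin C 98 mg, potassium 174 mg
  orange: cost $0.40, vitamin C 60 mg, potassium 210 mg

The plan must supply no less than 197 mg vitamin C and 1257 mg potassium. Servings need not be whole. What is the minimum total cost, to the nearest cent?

$1.47

Two binding constraints pin down two serving amounts, so the optimal mix uses at most two foods. The candidates are each food alone (scaled to the tighter of vitamin C/potassium) and each pair with both constraints tight.
kale only: max(197/101, 1257/307) = 4.094 servings → $4.30.
banana only: max(197/7, 1257/394) = 28.14 servings → $4.22.
strawberries only: max(197/98, 1257/174) = 7.224 servings → $5.42.
orange only: max(197/60, 1257/210) = 5.986 servings → $2.39.
kale + banana with both tight: 1.828 servings and 1.766 servings → $2.18.
kale + strawberries with both targets exact would need a negative amount; discard.
kale + orange: intersection lies outside the first quadrant.
banana + strawberries with both tight: 2.378 servings and 1.84 servings → $1.74.
banana + orange with both tight: 1.536 servings and 3.104 servings → $1.47.
strawberries + orange with both targets exact would need a negative amount; discard.
Cheapest feasible corner: $1.47.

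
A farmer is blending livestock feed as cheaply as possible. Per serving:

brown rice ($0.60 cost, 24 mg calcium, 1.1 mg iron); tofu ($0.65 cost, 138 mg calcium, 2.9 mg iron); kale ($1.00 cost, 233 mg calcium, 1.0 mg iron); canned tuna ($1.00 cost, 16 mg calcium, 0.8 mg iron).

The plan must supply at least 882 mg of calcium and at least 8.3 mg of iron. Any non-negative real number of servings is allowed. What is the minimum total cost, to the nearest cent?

For a min-cost LP with two ≥-constraints, a basic feasible solution has at most two positive variables.
brown rice only: max(882/24, 8.3/1.1) = 36.75 servings → $22.05.
tofu only: max(882/138, 8.3/2.9) = 6.391 servings → $4.15.
kale only: max(882/233, 8.3/1.0) = 8.3 servings → $8.30.
canned tuna only: max(882/16, 8.3/0.8) = 55.12 servings → $55.12.
brown rice + tofu: intersection lies outside the first quadrant.
brown rice + kale with both tight: 4.528 servings and 3.319 servings → $6.04.
brown rice + canned tuna with both targets exact would need a negative amount; discard.
tofu + kale with both tight: 1.956 servings and 2.627 servings → $3.90.
tofu + canned tuna: intersection lies outside the first quadrant.
kale + canned tuna with both tight: 3.362 servings and 6.173 servings → $9.53.
The minimum over all feasible corners is $3.90.

$3.90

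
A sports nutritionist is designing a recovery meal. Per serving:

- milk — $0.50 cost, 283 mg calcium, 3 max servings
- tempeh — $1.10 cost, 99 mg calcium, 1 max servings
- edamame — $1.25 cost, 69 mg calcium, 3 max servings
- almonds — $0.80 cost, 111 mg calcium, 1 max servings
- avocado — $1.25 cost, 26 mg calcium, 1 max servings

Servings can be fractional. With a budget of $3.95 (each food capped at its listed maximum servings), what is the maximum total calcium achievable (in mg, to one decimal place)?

1089.4 mg

Calcium per dollar: milk 566, almonds 138.8, tempeh 90, edamame 55.2, avocado 20.8.
Take 3 servings of milk: spends $1.50, +849.0 mg calcium (running total 849.0 mg).
Take 1 serving of almonds: spends $0.80, +111.0 mg calcium (running total 960.0 mg).
Take 1 serving of tempeh: spends $1.10, +99.0 mg calcium (running total 1059.0 mg).
Take 0.44 servings of edamame: spends $0.55, +30.4 mg calcium (running total 1089.4 mg).
Filling greedily by calcium-per-dollar is optimal for one linear limit, giving 1089.4 mg.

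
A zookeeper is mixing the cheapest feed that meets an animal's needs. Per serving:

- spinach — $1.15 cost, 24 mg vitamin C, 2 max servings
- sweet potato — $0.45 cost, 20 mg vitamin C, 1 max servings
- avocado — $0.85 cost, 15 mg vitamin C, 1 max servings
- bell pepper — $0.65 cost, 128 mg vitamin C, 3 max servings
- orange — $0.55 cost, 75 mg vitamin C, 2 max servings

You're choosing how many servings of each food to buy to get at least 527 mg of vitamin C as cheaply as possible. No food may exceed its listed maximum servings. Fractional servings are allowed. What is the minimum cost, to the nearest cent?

Cost per mg of vitamin C: bell pepper $0.0051, orange $0.0073, sweet potato $0.0225, spinach $0.0479, avocado $0.0567.
Take 3 servings of bell pepper: +384.0 mg vitamin C for $1.95 (total $1.95, still need 143.0 mg).
Take 1.907 servings of orange: +143.0 mg vitamin C for $1.05 (total $3.00, still need 0.0 mg).
Greedy by cheapest-per-mg is optimal for a single linear constraint, so the minimum cost is $3.00.

$3.00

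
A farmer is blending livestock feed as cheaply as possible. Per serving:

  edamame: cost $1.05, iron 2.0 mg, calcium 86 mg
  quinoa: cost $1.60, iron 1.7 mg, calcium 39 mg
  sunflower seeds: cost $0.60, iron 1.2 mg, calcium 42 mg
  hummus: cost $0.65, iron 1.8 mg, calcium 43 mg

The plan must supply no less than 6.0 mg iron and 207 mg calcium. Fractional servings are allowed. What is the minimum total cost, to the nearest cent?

$2.71

This is a tiny linear program; its minimum lies at a vertex of the feasible set. List the vertices and price them.
edamame only: max(6.0/2.0, 207/86) = 3 servings → $3.15.
quinoa only: max(6.0/1.7, 207/39) = 5.308 servings → $8.49.
sunflower seeds only: max(6.0/1.2, 207/42) = 5 servings → $3.00.
hummus only: max(6.0/1.8, 207/43) = 4.814 servings → $3.13.
edamame + quinoa with both tight: 1.729 servings and 1.496 servings → $4.21.
edamame + sunflower seeds: the both-tight solution has a negative serving — not a feasible corner.
edamame + hummus with both tight: 1.666 servings and 1.483 servings → $2.71.
quinoa + sunflower seeds with both tight: 0.1463 servings and 4.793 servings → $3.11.
quinoa + hummus: intersection lies outside the first quadrant.
sunflower seeds + hummus with both tight: 4.775 servings and 0.15 servings → $2.96.
So the least-cost plan costs $2.71.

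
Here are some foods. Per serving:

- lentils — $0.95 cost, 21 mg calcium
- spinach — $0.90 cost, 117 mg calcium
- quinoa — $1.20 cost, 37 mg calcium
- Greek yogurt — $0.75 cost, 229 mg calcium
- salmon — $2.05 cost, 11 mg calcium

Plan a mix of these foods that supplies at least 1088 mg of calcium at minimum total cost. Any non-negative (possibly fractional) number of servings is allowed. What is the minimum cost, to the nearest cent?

Cost per mg of calcium: Greek yogurt $0.0033, spinach $0.0077, quinoa $0.0324, lentils $0.0452, salmon $0.1864.
With no serving limits, use only Greek yogurt: 1088 mg / 229 mg = 4.751 servings × $0.75 = $3.56.

$3.56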